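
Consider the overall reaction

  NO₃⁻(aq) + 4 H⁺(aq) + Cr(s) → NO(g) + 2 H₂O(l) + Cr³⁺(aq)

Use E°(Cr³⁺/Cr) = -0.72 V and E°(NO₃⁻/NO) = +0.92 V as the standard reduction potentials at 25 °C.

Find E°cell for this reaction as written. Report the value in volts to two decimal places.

The NO₃⁻/NO couple has the higher reduction potential, so it is the cathode; Cr³⁺/Cr is oxidised at the anode.
E°cell = E°(cathode) − E°(anode) = (+0.92) − (-0.72) = +1.64 V.

+1.64 V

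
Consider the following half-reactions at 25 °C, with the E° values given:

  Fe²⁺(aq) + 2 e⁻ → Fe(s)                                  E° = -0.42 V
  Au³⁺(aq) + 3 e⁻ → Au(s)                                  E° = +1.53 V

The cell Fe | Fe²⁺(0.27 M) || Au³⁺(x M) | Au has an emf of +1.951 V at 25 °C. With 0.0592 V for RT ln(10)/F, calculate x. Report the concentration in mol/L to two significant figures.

Au³⁺/Au is the cathode, Fe²⁺/Fe the anode: E°cell = +1.95 V, n = 6.
Overall reaction: 2 Au³⁺(aq) + 3 Fe(s) → 2 Au(s) + 3 Fe²⁺(aq); Q = [Fe²⁺]^3/[Au³⁺]^2.
From E = E° − (0.0592/n) log Q: log Q = (E° − E)·n/0.0592 = (+1.95 − (+1.951))·6/0.0592 = -0.1014.
So 2·log[Au³⁺] = 3·log(0.27) − log Q = -1.7059 − (-0.1014) = -1.6045; log[Au³⁺] = -1.6045 / 2 = -0.8023; [Au³⁺] = 10^(-0.8023) ≈ 0.16 M.

0.16 M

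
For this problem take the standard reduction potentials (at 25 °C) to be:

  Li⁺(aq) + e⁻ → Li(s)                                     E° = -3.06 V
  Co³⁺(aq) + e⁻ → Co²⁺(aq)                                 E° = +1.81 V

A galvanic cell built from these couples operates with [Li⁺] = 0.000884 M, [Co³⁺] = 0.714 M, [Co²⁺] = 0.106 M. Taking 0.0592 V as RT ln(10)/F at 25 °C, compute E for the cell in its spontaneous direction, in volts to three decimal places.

Co³⁺/Co²⁺ is the cathode (higher E°), Li⁺/Li the anode: E°cell = +1.81 − (-3.06) = +4.87 V, n = 1.
Overall: Co³⁺(aq) + Li(s) → Co²⁺(aq) + Li⁺(aq)
Q = [Co²⁺]·[Li⁺] / ([Co³⁺]); log Q = -3.882.
E = E° − (0.0592/n) log Q = +4.87 − (0.0592/1)(-3.882) = +5.100 V.

+5.100 V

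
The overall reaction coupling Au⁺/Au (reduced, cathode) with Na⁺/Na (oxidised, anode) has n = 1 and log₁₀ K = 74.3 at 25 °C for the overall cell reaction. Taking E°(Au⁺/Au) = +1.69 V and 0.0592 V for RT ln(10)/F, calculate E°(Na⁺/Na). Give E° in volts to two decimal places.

-2.71 V

E°cell = (0.0592/n)·log K = (0.0592/1)(74.3) = +4.399 V.
Since Au⁺/Au is the cathode and Na⁺/Na the anode, E°cell = E°(Au⁺/Au) − E°(Na⁺/Na).
So E°(Na⁺/Na) = E°(Au⁺/Au) − E°cell = (+1.69) − (+4.399) = -2.71 V.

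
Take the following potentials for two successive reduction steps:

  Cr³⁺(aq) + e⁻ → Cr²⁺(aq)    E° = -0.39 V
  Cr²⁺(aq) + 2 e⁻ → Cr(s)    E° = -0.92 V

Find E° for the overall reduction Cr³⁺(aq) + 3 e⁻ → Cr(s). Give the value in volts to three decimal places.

-0.743 V

Adding the free-energy changes (−nFE°) of the two steps gives −n₃FE°₃ = −n₁FE°₁ − n₂FE°₂.
E°₃ = (1×-0.39 + 2×-0.92) / 3 = (-2.230) / 3 = -0.743 V.
E° values themselves are not directly additive — weighting by electron count is essential.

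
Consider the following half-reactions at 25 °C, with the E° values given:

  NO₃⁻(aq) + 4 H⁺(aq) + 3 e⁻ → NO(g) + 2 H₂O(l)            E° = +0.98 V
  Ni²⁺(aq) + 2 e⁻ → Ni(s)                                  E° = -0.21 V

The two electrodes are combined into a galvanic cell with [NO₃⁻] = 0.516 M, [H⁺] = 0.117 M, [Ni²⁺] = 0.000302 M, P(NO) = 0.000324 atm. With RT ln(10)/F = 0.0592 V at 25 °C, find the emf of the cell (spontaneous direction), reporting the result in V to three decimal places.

+1.284 V

NO₃⁻/NO is the cathode (higher E°), Ni²⁺/Ni the anode: E°cell = +0.98 − (-0.21) = +1.19 V, n = 6.
Overall: 2 NO₃⁻(aq) + 8 H⁺(aq) + 3 Ni(s) → 2 NO(g) + 4 H₂O(l) + 3 Ni²⁺(aq)
Q = P(NO)^2·[Ni²⁺]^3 / ([NO₃⁻]^2·[H⁺]^8); log Q = -9.510.
E = E° − (0.0592/n) log Q = +1.19 − (0.0592/6)(-9.510) = +1.284 V.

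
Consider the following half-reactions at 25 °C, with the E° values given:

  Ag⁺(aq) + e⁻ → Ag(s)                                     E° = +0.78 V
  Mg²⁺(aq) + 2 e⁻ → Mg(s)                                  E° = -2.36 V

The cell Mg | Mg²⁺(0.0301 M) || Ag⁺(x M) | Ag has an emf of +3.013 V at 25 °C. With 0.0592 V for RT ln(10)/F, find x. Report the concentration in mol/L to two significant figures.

Ag⁺/Ag is the cathode, Mg²⁺/Mg the anode: E°cell = +3.14 V, n = 2.
Overall reaction: 2 Ag⁺(aq) + Mg(s) → 2 Ag(s) + Mg²⁺(aq); Q = [Mg²⁺]^1/[Ag⁺]^2.
From E = E° − (0.0592/n) log Q: log Q = (E° − E)·n/0.0592 = (+3.14 − (+3.013))·2/0.0592 = 4.2905.
So 2·log[Ag⁺] = 1·log(0.0301) − log Q = -1.5214 − (4.2905) = -5.8119; log[Ag⁺] = -5.8119 / 2 = -2.9059; [Ag⁺] = 10^(-2.9059) ≈ 0.0012 M.

0.0012 M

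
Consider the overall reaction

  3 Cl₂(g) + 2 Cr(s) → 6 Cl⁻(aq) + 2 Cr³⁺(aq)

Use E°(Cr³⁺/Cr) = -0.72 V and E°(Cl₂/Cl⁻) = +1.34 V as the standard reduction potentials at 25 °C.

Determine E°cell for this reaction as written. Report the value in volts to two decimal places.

+2.06 V

The Cl₂/Cl⁻ couple has the higher reduction potential, so it is the cathode; Cr³⁺/Cr is oxidised at the anode.
E°cell = E°(cathode) − E°(anode) = (+1.34) − (-0.72) = +2.06 V.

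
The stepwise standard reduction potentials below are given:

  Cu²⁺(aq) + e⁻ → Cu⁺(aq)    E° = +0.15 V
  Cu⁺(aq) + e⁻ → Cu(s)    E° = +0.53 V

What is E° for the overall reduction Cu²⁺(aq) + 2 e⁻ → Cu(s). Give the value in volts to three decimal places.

+0.340 V

Since ΔG° = −nFE° is additive over sequential reductions, n₃E°₃ = n₁E°₁ + n₂E°₂.
E°₃ = (1×+0.15 + 1×+0.53) / 2 = (+0.680) / 2 = +0.340 V.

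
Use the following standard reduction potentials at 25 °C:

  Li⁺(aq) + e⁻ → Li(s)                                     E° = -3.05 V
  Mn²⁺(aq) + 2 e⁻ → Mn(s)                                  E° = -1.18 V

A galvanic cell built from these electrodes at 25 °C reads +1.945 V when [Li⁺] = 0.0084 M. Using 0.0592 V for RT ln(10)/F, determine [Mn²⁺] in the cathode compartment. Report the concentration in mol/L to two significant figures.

0.024 M

Mn²⁺/Mn is the cathode, Li⁺/Li the anode: E°cell = +1.87 V, n = 2.
Overall reaction: Mn²⁺(aq) + 2 Li(s) → Mn(s) + 2 Li⁺(aq); Q = [Li⁺]^2/[Mn²⁺]^1.
From E = E° − (0.0592/n) log Q: log Q = (E° − E)·n/0.0592 = (+1.87 − (+1.945))·2/0.0592 = -2.5338.
So 1·log[Mn²⁺] = 2·log(0.0084) − log Q = -4.1514 − (-2.5338) = -1.6176; [Mn²⁺] = 10^(-1.6176) ≈ 0.024 M.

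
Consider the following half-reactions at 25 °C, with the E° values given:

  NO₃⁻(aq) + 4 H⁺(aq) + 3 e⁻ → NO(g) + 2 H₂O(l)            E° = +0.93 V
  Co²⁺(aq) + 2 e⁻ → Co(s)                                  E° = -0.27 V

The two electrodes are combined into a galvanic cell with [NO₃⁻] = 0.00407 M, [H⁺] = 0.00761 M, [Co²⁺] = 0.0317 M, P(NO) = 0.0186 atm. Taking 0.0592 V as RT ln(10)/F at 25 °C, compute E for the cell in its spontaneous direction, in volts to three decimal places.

+1.064 V

NO₃⁻/NO is the cathode (higher E°), Co²⁺/Co the anode: E°cell = +0.93 − (-0.27) = +1.20 V, n = 6.
Overall: 2 NO₃⁻(aq) + 8 H⁺(aq) + 3 Co(s) → 2 NO(g) + 4 H₂O(l) + 3 Co²⁺(aq)
Q = P(NO)^2·[Co²⁺]^3 / ([NO₃⁻]^2·[H⁺]^8); log Q = 13.772.
E = E° − (0.0592/n) log Q = +1.20 − (0.0592/6)(13.772) = +1.064 V.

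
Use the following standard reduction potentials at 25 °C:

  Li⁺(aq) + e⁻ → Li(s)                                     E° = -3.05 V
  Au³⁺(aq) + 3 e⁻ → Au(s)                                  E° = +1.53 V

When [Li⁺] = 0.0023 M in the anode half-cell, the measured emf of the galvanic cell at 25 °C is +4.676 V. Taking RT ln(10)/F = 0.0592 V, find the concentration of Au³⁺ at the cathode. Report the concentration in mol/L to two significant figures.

0.00089 M

Au³⁺/Au is the cathode, Li⁺/Li the anode: E°cell = +4.58 V, n = 3.
Overall reaction: Au³⁺(aq) + 3 Li(s) → Au(s) + 3 Li⁺(aq); Q = [Li⁺]^3/[Au³⁺]^1.
From E = E° − (0.0592/n) log Q: log Q = (E° − E)·n/0.0592 = (+4.58 − (+4.676))·3/0.0592 = -4.8649.
So 1·log[Au³⁺] = 3·log(0.0023) − log Q = -7.9148 − (-4.8649) = -3.0499; [Au³⁺] = 10^(-3.0499) ≈ 0.00089 M.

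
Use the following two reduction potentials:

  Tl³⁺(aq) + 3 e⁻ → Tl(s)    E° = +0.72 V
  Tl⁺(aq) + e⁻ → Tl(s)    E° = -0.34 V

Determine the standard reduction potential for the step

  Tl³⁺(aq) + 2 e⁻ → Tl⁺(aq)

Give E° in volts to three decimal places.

Sequential free energies add, so n₃E°₃ = n₁E°₁ + n₂E°₂.
With n₃ = 3, and the known step contributing 1×(-0.34) V, the unknown satisfies 2·E° = 3×(+0.72) − 1×(-0.34) = +2.500.
E° = +2.500 / 2 = +1.250 V.

+1.250 V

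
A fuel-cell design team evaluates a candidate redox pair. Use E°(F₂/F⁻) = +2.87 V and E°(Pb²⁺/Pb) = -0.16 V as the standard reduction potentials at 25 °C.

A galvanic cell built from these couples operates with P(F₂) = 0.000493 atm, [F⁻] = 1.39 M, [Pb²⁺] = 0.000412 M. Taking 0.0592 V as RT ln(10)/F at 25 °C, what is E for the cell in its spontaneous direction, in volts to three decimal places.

+3.024 V

F₂/F⁻ is the cathode (higher E°), Pb²⁺/Pb the anode: E°cell = +2.87 − (-0.16) = +3.03 V, n = 2.
Overall: F₂(g) + Pb(s) → 2 F⁻(aq) + Pb²⁺(aq)
Q = [F⁻]^2·[Pb²⁺] / (P(F₂)); log Q = 0.208.
E = E° − (0.0592/n) log Q = +3.03 − (0.0592/2)(0.208) = +3.024 V.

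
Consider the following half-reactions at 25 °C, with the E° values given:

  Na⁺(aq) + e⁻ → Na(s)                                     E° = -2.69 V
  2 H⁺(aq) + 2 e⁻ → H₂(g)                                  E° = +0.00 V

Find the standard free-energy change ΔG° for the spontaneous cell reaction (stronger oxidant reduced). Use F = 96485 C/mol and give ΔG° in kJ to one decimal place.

H⁺/H₂ (E° = +0.00 V) is the cathode; Na⁺/Na (E° = -2.69 V) is the anode, so E°cell = +2.69 V.
Balancing electrons gives n = 2 (lcm of 2 and 1).
ΔG° = −nFE° = −(2)(96485)(+2.69) = -519,089 J = -519.1 kJ.

-519.1 kJ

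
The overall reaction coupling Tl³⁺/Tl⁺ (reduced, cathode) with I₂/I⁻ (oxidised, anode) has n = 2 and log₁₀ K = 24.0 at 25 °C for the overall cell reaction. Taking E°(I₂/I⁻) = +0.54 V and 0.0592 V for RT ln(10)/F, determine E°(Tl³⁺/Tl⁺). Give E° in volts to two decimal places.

E°cell = (0.0592/n)·log K = (0.0592/2)(24.0) = +0.710 V.
Since Tl³⁺/Tl⁺ is the cathode and I₂/I⁻ the anode, E°cell = E°(Tl³⁺/Tl⁺) − E°(I₂/I⁻).
So E°(Tl³⁺/Tl⁺) = E°cell + E°(I₂/I⁻) = +0.710 + (+0.54) = +1.25 V.

+1.25 V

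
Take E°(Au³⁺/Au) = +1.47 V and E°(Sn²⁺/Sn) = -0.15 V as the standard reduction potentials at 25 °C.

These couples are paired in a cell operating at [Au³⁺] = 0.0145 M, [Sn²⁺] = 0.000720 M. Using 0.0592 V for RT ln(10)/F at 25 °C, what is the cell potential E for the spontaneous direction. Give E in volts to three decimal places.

Au³⁺/Au is the cathode (higher E°), Sn²⁺/Sn the anode: E°cell = +1.47 − (-0.15) = +1.62 V, n = 6.
Overall: 2 Au³⁺(aq) + 3 Sn(s) → 2 Au(s) + 3 Sn²⁺(aq)
Q = [Sn²⁺]^3 / ([Au³⁺]^2); log Q = -5.751.
E = E° − (0.0592/n) log Q = +1.62 − (0.0592/6)(-5.751) = +1.677 V.

+1.677 V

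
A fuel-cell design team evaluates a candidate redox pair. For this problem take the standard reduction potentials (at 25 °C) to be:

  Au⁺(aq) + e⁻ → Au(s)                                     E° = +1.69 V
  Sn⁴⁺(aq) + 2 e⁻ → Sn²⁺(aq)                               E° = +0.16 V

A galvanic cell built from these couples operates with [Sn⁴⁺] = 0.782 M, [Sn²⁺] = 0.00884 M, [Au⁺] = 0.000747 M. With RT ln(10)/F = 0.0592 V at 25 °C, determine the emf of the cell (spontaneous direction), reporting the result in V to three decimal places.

+1.287 V

Au⁺/Au is the cathode (higher E°), Sn⁴⁺/Sn²⁺ the anode: E°cell = +1.69 − (+0.16) = +1.53 V, n = 2.
Overall: 2 Au⁺(aq) + Sn²⁺(aq) → 2 Au(s) + Sn⁴⁺(aq)
Q = [Sn⁴⁺] / ([Au⁺]^2·[Sn²⁺]); log Q = 8.200.
E = E° − (0.0592/n) log Q = +1.53 − (0.0592/2)(8.200) = +1.287 V.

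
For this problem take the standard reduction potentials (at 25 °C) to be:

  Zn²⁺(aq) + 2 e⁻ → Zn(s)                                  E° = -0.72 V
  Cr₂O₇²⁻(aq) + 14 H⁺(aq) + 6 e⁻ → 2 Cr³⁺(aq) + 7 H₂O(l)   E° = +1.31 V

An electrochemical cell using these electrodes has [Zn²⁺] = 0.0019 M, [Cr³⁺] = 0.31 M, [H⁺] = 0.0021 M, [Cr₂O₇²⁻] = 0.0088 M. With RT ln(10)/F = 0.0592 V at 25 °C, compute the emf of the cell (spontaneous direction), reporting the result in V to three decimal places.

+1.730 V

Cr₂O₇²⁻/Cr³⁺ is the cathode (higher E°), Zn²⁺/Zn the anode: E°cell = +1.31 − (-0.72) = +2.03 V, n = 6.
Overall: Cr₂O₇²⁻(aq) + 14 H⁺(aq) + 3 Zn(s) → 2 Cr³⁺(aq) + 7 H₂O(l) + 3 Zn²⁺(aq)
Q = [Cr³⁺]^2·[Zn²⁺]^3 / ([Cr₂O₇²⁻]·[H⁺]^14); log Q = 30.363.
E = E° − (0.0592/n) log Q = +2.03 − (0.0592/6)(30.363) = +1.730 V.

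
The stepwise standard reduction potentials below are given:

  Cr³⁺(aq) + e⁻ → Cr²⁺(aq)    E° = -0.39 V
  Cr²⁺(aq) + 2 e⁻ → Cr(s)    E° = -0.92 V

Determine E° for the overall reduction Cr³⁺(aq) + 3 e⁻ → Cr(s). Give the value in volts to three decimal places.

Since ΔG° = −nFE° is additive over sequential reductions, n₃E°₃ = n₁E°₁ + n₂E°₂.
E°₃ = (1×-0.39 + 2×-0.92) / 3 = (-2.230) / 3 = -0.743 V.

-0.743 V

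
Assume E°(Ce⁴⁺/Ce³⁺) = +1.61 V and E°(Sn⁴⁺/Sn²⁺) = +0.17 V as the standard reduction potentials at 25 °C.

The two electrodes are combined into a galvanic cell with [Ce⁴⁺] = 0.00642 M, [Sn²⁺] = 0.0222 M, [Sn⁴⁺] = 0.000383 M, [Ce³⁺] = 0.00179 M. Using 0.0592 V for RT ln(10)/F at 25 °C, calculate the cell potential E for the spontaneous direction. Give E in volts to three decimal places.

+1.525 V

Ce⁴⁺/Ce³⁺ is the cathode (higher E°), Sn⁴⁺/Sn²⁺ the anode: E°cell = +1.61 − (+0.17) = +1.44 V, n = 2.
Overall: 2 Ce⁴⁺(aq) + Sn²⁺(aq) → 2 Ce³⁺(aq) + Sn⁴⁺(aq)
Q = [Ce³⁺]^2·[Sn⁴⁺] / ([Ce⁴⁺]^2·[Sn²⁺]); log Q = -2.873.
E = E° − (0.0592/n) log Q = +1.44 − (0.0592/2)(-2.873) = +1.525 V.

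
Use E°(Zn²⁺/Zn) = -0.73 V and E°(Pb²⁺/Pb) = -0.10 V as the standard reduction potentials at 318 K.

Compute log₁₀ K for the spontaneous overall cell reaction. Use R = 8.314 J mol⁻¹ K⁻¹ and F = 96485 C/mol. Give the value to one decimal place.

20.0

Cathode: Pb²⁺/Pb; anode: Zn²⁺/Zn. E°cell = (-0.10) − (-0.73) = +0.63 V, with n = 2.
ΔG° = −nFE° = −RT ln K, so ln K = nFE°/(RT) = (2)(96485)(+0.63) / ((8.314)(318)) = 45.983.
log₁₀ K = 45.983 / ln 10 = 20.0.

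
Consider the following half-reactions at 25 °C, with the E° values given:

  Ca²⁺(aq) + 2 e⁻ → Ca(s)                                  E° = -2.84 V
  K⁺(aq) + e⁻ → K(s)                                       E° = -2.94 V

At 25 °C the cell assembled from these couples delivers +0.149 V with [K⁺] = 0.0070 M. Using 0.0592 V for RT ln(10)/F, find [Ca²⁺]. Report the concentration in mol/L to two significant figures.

Ca²⁺/Ca is the cathode, K⁺/K the anode: E°cell = +0.10 V, n = 2.
Overall reaction: Ca²⁺(aq) + 2 K(s) → Ca(s) + 2 K⁺(aq); Q = [K⁺]^2/[Ca²⁺]^1.
From E = E° − (0.0592/n) log Q: log Q = (E° − E)·n/0.0592 = (+0.10 − (+0.149))·2/0.0592 = -1.6554.
So 1·log[Ca²⁺] = 2·log(0.007) − log Q = -4.3098 − (-1.6554) = -2.6544; [Ca²⁺] = 10^(-2.6544) ≈ 0.0022 M.

0.0022 M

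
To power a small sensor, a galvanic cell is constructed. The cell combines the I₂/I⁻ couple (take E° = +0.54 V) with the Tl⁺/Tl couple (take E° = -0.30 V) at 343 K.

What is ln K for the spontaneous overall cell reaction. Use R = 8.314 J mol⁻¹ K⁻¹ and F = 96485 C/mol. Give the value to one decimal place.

Cathode: I₂/I⁻; anode: Tl⁺/Tl. E°cell = (+0.54) − (-0.30) = +0.84 V, with n = 2.
ΔG° = −nFE° = −RT ln K, so ln K = nFE°/(RT) = (2)(96485)(+0.84) / ((8.314)(343)) = 56.841.

56.8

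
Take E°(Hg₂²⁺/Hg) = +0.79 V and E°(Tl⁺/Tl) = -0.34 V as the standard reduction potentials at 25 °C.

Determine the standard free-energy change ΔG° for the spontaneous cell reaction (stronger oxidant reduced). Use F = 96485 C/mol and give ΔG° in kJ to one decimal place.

-218.1 kJ

Hg₂²⁺/Hg (E° = +0.79 V) is the cathode; Tl⁺/Tl (E° = -0.34 V) is the anode, so E°cell = +1.13 V.
Balancing electrons gives n = 2 (lcm of 2 and 1).
ΔG° = −nFE° = −(2)(96485)(+1.13) = -218,056 J = -218.1 kJ.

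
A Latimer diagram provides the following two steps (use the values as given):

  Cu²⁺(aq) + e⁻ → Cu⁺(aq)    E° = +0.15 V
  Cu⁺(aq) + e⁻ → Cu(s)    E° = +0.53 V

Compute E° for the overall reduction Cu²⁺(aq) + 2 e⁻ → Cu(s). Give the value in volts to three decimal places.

Since ΔG° = −nFE° is additive over sequential reductions, n₃E°₃ = n₁E°₁ + n₂E°₂.
E°₃ = (1×+0.15 + 1×+0.53) / 2 = (+0.680) / 2 = +0.340 V.

+0.340 V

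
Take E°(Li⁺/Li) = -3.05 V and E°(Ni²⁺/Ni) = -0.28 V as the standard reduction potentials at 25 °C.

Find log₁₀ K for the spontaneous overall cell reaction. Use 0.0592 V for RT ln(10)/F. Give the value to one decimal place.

Cathode: Ni²⁺/Ni; anode: Li⁺/Li. E°cell = +2.77 V, n = 2.
log K = nE°cell / 0.0592 = (2)(+2.77) / 0.0592 = 93.6.

93.6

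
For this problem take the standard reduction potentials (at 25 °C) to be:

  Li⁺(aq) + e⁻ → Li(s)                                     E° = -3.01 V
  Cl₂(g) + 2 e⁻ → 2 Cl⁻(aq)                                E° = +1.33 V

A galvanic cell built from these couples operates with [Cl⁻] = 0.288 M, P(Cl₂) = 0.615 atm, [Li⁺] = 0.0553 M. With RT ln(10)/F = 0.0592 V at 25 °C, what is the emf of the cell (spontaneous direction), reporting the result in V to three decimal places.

+4.440 V

Cl₂/Cl⁻ is the cathode (higher E°), Li⁺/Li the anode: E°cell = +1.33 − (-3.01) = +4.34 V, n = 2.
Overall: Cl₂(g) + 2 Li(s) → 2 Cl⁻(aq) + 2 Li⁺(aq)
Q = [Cl⁻]^2·[Li⁺]^2 / (P(Cl₂)); log Q = -3.385.
E = E° − (0.0592/n) log Q = +4.34 − (0.0592/2)(-3.385) = +4.440 V.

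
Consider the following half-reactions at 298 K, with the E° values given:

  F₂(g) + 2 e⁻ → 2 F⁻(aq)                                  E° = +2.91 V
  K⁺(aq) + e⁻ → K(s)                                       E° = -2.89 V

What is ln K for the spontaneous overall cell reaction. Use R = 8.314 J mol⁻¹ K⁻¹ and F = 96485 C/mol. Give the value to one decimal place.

Cathode: F₂/F⁻; anode: K⁺/K. E°cell = (+2.91) − (-2.89) = +5.80 V, with n = 2.
ΔG° = −nFE° = −RT ln K, so ln K = nFE°/(RT) = (2)(96485)(+5.80) / ((8.314)(298)) = 451.743.

451.7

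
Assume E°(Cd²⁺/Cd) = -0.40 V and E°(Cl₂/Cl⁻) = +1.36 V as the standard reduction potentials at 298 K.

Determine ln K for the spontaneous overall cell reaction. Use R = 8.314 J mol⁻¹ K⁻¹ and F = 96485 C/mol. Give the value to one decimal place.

Cathode: Cl₂/Cl⁻; anode: Cd²⁺/Cd. E°cell = (+1.36) − (-0.40) = +1.76 V, with n = 2.
ΔG° = −nFE° = −RT ln K, so ln K = nFE°/(RT) = (2)(96485)(+1.76) / ((8.314)(298)) = 137.081.

137.1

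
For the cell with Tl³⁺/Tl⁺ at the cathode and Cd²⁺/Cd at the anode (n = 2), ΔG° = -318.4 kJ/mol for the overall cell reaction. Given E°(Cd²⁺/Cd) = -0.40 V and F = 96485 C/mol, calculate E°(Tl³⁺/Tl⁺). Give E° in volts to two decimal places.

+1.25 V

E°cell = −ΔG°/(nF) = −(-318.4×10³)/((2)(96485)) = +1.650 V.
Since Tl³⁺/Tl⁺ is the cathode and Cd²⁺/Cd the anode, E°cell = E°(Tl³⁺/Tl⁺) − E°(Cd²⁺/Cd).
So E°(Tl³⁺/Tl⁺) = E°cell + E°(Cd²⁺/Cd) = +1.650 + (-0.40) = +1.25 V.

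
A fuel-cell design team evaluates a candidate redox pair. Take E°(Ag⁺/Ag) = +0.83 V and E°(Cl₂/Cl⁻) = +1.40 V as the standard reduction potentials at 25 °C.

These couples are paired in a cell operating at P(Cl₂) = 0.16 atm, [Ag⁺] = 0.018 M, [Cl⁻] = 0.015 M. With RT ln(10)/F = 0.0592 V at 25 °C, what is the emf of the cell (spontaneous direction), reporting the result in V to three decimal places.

+0.758 V

Cl₂/Cl⁻ is the cathode (higher E°), Ag⁺/Ag the anode: E°cell = +1.40 − (+0.83) = +0.57 V, n = 2.
Overall: Cl₂(g) + 2 Ag(s) → 2 Cl⁻(aq) + 2 Ag⁺(aq)
Q = [Cl⁻]^2·[Ag⁺]^2 / (P(Cl₂)); log Q = -6.341.
E = E° − (0.0592/n) log Q = +0.57 − (0.0592/2)(-6.341) = +0.758 V.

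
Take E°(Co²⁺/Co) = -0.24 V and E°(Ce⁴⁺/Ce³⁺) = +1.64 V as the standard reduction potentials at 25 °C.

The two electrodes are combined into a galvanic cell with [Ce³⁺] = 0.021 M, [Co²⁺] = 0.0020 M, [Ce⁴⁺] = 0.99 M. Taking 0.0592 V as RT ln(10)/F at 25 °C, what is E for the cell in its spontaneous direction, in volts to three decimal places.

Ce⁴⁺/Ce³⁺ is the cathode (higher E°), Co²⁺/Co the anode: E°cell = +1.64 − (-0.24) = +1.88 V, n = 2.
Overall: 2 Ce⁴⁺(aq) + Co(s) → 2 Ce³⁺(aq) + Co²⁺(aq)
Q = [Ce³⁺]^2·[Co²⁺] / ([Ce⁴⁺]^2); log Q = -6.046.
E = E° − (0.0592/n) log Q = +1.88 − (0.0592/2)(-6.046) = +2.059 V.

+2.059 V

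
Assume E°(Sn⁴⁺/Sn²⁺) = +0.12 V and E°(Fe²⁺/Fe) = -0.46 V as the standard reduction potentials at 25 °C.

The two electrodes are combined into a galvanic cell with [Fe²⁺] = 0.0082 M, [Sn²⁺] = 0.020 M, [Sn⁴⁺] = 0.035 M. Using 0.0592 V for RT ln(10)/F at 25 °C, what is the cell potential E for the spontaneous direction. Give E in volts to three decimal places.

Sn⁴⁺/Sn²⁺ is the cathode (higher E°), Fe²⁺/Fe the anode: E°cell = +0.12 − (-0.46) = +0.58 V, n = 2.
Overall: Sn⁴⁺(aq) + Fe(s) → Sn²⁺(aq) + Fe²⁺(aq)
Q = [Sn²⁺]·[Fe²⁺] / ([Sn⁴⁺]); log Q = -2.329.
E = E° − (0.0592/n) log Q = +0.58 − (0.0592/2)(-2.329) = +0.649 V.

+0.649 V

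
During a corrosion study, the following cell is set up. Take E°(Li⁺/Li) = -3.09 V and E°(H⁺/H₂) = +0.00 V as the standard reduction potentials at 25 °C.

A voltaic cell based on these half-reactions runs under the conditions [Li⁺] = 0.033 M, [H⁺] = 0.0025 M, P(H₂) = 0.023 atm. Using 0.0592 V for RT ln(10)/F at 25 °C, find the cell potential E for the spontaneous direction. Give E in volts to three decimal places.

H⁺/H₂ is the cathode (higher E°), Li⁺/Li the anode: E°cell = +0.00 − (-3.09) = +3.09 V, n = 2.
Overall: 2 H⁺(aq) + 2 Li(s) → H₂(g) + 2 Li⁺(aq)
Q = P(H₂)·[Li⁺]^2 / ([H⁺]^2); log Q = 0.603.
E = E° − (0.0592/n) log Q = +3.09 − (0.0592/2)(0.603) = +3.072 V.

+3.072 V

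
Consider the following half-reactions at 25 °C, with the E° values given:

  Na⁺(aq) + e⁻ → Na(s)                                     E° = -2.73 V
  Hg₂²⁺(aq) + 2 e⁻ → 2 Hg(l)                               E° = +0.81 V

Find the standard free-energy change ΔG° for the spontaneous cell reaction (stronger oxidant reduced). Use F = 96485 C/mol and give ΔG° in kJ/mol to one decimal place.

-683.1 kJ/mol

Hg₂²⁺/Hg (E° = +0.81 V) is the cathode; Na⁺/Na (E° = -2.73 V) is the anode, so E°cell = +3.54 V.
Balancing electrons gives n = 2 (lcm of 2 and 1).
ΔG° = −nFE° = −(2)(96485)(+3.54) = -683,114 J = -683.1 kJ/mol.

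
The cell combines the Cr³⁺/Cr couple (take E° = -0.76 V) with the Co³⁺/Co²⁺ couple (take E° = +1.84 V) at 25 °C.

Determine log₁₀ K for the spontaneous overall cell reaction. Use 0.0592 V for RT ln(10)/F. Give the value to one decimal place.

Cathode: Co³⁺/Co²⁺; anode: Cr³⁺/Cr. E°cell = +2.60 V, n = 3.
log K = nE°cell / 0.0592 = (3)(+2.60) / 0.0592 = 131.8.

131.8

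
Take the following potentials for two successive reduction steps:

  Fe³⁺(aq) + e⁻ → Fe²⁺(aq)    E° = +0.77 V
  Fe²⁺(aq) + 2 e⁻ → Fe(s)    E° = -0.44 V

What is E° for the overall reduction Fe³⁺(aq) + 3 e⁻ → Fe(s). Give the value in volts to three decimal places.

Adding the free-energy changes (−nFE°) of the two steps gives −n₃FE°₃ = −n₁FE°₁ − n₂FE°₂.
E°₃ = (1×+0.77 + 2×-0.44) / 3 = (-0.110) / 3 = -0.037 V.

-0.037 V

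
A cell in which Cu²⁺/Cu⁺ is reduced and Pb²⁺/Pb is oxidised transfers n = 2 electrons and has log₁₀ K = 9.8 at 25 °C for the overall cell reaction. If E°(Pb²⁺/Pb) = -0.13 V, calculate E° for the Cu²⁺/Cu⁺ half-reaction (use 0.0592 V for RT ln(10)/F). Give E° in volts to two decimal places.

E°cell = (0.0592/n)·log K = (0.0592/2)(9.8) = +0.290 V.
Since Cu²⁺/Cu⁺ is the cathode and Pb²⁺/Pb the anode, E°cell = E°(Cu²⁺/Cu⁺) − E°(Pb²⁺/Pb).
So E°(Cu²⁺/Cu⁺) = E°cell + E°(Pb²⁺/Pb) = +0.290 + (-0.13) = +0.16 V.

+0.16 V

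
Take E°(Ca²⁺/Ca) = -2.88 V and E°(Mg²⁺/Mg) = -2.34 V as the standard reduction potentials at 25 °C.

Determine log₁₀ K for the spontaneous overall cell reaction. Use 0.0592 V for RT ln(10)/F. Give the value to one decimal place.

Cathode: Mg²⁺/Mg; anode: Ca²⁺/Ca. E°cell = +0.54 V, n = 2.
log K = nE°cell / 0.0592 = (2)(+0.54) / 0.0592 = 18.2.

18.2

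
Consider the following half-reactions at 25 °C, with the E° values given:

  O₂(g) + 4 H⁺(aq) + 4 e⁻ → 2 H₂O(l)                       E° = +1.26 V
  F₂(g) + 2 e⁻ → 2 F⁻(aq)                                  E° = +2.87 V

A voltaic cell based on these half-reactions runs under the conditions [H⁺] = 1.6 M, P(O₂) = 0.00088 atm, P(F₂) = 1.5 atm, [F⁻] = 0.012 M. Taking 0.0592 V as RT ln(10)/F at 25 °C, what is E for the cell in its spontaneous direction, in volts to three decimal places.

F₂/F⁻ is the cathode (higher E°), O₂/H₂O the anode: E°cell = +2.87 − (+1.26) = +1.61 V, n = 4.
Overall: 2 F₂(g) + 2 H₂O(l) → 4 F⁻(aq) + O₂(g) + 4 H⁺(aq)
Q = [F⁻]^4·P(O₂)·[H⁺]^4 / (P(F₂)^2); log Q = -10.274.
E = E° − (0.0592/n) log Q = +1.61 − (0.0592/4)(-10.274) = +1.762 V.

+1.762 V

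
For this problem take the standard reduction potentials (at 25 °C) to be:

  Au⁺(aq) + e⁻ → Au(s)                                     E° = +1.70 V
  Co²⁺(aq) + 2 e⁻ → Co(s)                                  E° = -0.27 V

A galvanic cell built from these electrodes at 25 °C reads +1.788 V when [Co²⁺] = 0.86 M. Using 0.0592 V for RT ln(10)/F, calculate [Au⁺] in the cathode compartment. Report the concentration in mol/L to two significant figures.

0.00078 M

Au⁺/Au is the cathode, Co²⁺/Co the anode: E°cell = +1.97 V, n = 2.
Overall reaction: 2 Au⁺(aq) + Co(s) → 2 Au(s) + Co²⁺(aq); Q = [Co²⁺]^1/[Au⁺]^2.
From E = E° − (0.0592/n) log Q: log Q = (E° − E)·n/0.0592 = (+1.97 − (+1.788))·2/0.0592 = 6.1486.
So 2·log[Au⁺] = 1·log(0.86) − log Q = -0.0655 − (6.1486) = -6.2141; log[Au⁺] = -6.2141 / 2 = -3.1071; [Au⁺] = 10^(-3.1071) ≈ 0.00078 M.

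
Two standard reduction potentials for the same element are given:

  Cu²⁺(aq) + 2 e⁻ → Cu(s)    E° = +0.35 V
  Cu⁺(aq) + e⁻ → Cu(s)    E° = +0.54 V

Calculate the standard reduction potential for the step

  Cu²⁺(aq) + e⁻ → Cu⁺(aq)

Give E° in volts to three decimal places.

Sequential free energies add, so n₃E°₃ = n₁E°₁ + n₂E°₂.
With n₃ = 2, and the known step contributing 1×(+0.54) V, the unknown satisfies 1·E° = 2×(+0.35) − 1×(+0.54) = +0.160.
E° = +0.160 / 1 = +0.160 V.

+0.160 V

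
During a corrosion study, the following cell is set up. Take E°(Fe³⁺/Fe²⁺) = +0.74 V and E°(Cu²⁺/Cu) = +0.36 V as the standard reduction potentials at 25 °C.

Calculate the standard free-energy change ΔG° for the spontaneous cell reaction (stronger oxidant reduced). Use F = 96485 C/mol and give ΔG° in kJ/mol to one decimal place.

Fe³⁺/Fe²⁺ (E° = +0.74 V) is the cathode; Cu²⁺/Cu (E° = +0.36 V) is the anode, so E°cell = +0.38 V.
Balancing electrons gives n = 2 (lcm of 1 and 2).
ΔG° = −nFE° = −(2)(96485)(+0.38) = -73,329 J = -73.3 kJ/mol.

-73.3 kJ/mol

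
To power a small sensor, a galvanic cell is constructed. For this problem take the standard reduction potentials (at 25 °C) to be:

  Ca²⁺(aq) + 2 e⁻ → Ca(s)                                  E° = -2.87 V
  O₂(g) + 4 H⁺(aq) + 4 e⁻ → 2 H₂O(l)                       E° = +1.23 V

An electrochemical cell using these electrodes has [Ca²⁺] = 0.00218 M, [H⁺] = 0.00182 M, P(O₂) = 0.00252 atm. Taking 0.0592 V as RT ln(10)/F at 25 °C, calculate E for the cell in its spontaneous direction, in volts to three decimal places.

+3.978 V

O₂/H₂O is the cathode (higher E°), Ca²⁺/Ca the anode: E°cell = +1.23 − (-2.87) = +4.10 V, n = 4.
Overall: O₂(g) + 4 H⁺(aq) + 2 Ca(s) → 2 H₂O(l) + 2 Ca²⁺(aq)
Q = [Ca²⁺]^2 / (P(O₂)·[H⁺]^4); log Q = 8.235.
E = E° − (0.0592/n) log Q = +4.10 − (0.0592/4)(8.235) = +3.978 V.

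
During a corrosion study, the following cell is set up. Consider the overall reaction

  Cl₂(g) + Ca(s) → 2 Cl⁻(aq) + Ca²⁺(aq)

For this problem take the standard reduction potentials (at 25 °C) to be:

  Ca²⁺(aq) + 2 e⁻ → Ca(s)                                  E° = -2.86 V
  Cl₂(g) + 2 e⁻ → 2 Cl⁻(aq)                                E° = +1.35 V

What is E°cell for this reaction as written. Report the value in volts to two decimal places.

+4.21 V

The Cl₂/Cl⁻ couple has the higher reduction potential, so it is the cathode; Ca²⁺/Ca is oxidised at the anode.
E°cell = E°(cathode) − E°(anode) = (+1.35) − (-2.86) = +4.21 V.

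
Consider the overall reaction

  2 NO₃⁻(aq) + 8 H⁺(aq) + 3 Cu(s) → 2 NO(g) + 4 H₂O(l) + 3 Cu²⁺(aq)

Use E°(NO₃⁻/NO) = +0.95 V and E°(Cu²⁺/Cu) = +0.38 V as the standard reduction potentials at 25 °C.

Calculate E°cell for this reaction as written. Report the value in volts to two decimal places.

+0.57 V

The NO₃⁻/NO couple has the higher reduction potential, so it is the cathode; Cu²⁺/Cu is oxidised at the anode.
E°cell = E°(cathode) − E°(anode) = (+0.95) − (+0.38) = +0.57 V.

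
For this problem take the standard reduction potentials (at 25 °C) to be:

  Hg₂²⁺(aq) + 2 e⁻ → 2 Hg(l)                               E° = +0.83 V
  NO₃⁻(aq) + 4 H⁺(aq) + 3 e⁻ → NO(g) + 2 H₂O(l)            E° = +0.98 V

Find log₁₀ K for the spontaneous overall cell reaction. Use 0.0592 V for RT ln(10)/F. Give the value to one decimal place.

15.2

Cathode: NO₃⁻/NO; anode: Hg₂²⁺/Hg. E°cell = +0.15 V, n = 6.
log K = nE°cell / 0.0592 = (6)(+0.15) / 0.0592 = 15.2.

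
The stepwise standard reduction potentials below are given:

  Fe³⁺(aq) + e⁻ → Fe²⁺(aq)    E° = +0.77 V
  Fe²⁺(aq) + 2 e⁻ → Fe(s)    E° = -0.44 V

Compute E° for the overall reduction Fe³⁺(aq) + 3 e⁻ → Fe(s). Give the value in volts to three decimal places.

Standard free energies of sequential steps add: ΔG°₃ = ΔG°₁ + ΔG°₂, so n₃E°₃ = n₁E°₁ + n₂E°₂.
E°₃ = (1×+0.77 + 2×-0.44) / 3 = (-0.110) / 3 = -0.037 V.

-0.037 V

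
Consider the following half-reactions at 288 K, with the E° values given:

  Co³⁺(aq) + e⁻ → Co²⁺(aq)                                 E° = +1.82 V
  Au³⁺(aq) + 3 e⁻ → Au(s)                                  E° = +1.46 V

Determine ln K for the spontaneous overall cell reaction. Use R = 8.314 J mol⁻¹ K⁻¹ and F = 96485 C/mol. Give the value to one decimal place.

Cathode: Co³⁺/Co²⁺; anode: Au³⁺/Au. E°cell = (+1.82) − (+1.46) = +0.36 V, with n = 3.
ΔG° = −nFE° = −RT ln K, so ln K = nFE°/(RT) = (3)(96485)(+0.36) / ((8.314)(288)) = 43.519.

43.5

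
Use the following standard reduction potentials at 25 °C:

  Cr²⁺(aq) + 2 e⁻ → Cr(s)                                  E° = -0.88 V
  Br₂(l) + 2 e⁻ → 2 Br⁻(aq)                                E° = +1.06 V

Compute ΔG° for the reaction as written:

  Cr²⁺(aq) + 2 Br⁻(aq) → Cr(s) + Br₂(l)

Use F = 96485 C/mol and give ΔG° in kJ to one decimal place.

+374.4 kJ

As written, Cr²⁺/Cr is reduced (cathode) and Br₂/Br⁻ is oxidised (anode), so E°cell = (-0.88) − (+1.06) = -1.94 V.
Balancing electrons gives n = 2.
ΔG° = −nFE° = −(2)(96485)(-1.94) = 374,362 J = +374.4 kJ.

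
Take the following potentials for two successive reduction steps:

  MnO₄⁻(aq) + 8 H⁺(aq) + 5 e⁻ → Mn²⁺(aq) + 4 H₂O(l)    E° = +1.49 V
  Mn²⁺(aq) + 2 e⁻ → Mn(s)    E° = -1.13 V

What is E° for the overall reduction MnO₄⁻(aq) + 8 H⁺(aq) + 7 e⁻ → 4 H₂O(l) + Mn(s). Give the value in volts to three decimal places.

+0.741 V

Since ΔG° = −nFE° is additive over sequential reductions, n₃E°₃ = n₁E°₁ + n₂E°₂.
E°₃ = (5×+1.49 + 2×-1.13) / 7 = (+5.190) / 7 = +0.741 V.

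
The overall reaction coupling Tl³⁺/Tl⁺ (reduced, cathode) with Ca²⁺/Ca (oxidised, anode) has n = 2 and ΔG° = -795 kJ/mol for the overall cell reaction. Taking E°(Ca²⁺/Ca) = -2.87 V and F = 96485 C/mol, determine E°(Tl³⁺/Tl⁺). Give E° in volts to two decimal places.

E°cell = −ΔG°/(nF) = −(-795×10³)/((2)(96485)) = +4.120 V.
Since Tl³⁺/Tl⁺ is the cathode and Ca²⁺/Ca the anode, E°cell = E°(Tl³⁺/Tl⁺) − E°(Ca²⁺/Ca).
So E°(Tl³⁺/Tl⁺) = E°cell + E°(Ca²⁺/Ca) = +4.120 + (-2.87) = +1.25 V.

+1.25 V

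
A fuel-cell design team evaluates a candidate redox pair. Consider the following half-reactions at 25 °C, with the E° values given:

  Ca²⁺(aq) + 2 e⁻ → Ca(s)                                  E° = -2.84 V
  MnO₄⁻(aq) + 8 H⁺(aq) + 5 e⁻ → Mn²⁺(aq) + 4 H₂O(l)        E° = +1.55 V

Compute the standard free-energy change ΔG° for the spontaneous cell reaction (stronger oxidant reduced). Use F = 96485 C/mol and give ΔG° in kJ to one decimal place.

MnO₄⁻/Mn²⁺ (E° = +1.55 V) is the cathode; Ca²⁺/Ca (E° = -2.84 V) is the anode, so E°cell = +4.39 V.
Balancing electrons gives n = 10 (lcm of 5 and 2).
ΔG° = −nFE° = −(10)(96485)(+4.39) = -4,235,692 J = -4235.7 kJ.

-4235.7 kJ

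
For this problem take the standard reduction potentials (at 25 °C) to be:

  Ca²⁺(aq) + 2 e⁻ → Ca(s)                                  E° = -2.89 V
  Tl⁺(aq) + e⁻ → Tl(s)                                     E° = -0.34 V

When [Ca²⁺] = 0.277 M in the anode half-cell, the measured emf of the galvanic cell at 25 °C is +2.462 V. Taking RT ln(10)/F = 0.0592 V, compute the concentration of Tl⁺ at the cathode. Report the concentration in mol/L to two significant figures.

Tl⁺/Tl is the cathode, Ca²⁺/Ca the anode: E°cell = +2.55 V, n = 2.
Overall reaction: 2 Tl⁺(aq) + Ca(s) → 2 Tl(s) + Ca²⁺(aq); Q = [Ca²⁺]^1/[Tl⁺]^2.
From E = E° − (0.0592/n) log Q: log Q = (E° − E)·n/0.0592 = (+2.55 − (+2.462))·2/0.0592 = 2.9730.
So 2·log[Tl⁺] = 1·log(0.277) − log Q = -0.5575 − (2.9730) = -3.5305; log[Tl⁺] = -3.5305 / 2 = -1.7652; [Tl⁺] = 10^(-1.7652) ≈ 0.017 M.

0.017 M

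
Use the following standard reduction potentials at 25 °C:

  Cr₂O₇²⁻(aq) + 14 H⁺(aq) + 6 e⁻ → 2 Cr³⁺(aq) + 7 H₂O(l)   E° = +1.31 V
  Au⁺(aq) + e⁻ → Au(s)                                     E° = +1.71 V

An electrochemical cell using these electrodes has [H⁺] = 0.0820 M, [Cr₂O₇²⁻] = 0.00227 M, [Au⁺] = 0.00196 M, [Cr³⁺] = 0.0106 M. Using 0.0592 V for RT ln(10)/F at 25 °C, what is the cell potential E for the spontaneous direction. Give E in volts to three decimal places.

Au⁺/Au is the cathode (higher E°), Cr₂O₇²⁻/Cr³⁺ the anode: E°cell = +1.71 − (+1.31) = +0.40 V, n = 6.
Overall: 6 Au⁺(aq) + 2 Cr³⁺(aq) + 7 H₂O(l) → 6 Au(s) + Cr₂O₇²⁻(aq) + 14 H⁺(aq)
Q = [Cr₂O₇²⁻]·[H⁺]^14 / ([Au⁺]^6·[Cr³⁺]^2); log Q = 2.345.
E = E° − (0.0592/n) log Q = +0.40 − (0.0592/6)(2.345) = +0.377 V.

+0.377 V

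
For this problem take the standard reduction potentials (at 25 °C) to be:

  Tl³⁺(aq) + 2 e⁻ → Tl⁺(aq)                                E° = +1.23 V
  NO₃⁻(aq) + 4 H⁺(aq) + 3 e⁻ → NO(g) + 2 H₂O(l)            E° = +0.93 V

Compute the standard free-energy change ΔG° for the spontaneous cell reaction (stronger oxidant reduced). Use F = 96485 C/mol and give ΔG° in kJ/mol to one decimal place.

Tl³⁺/Tl⁺ (E° = +1.23 V) is the cathode; NO₃⁻/NO (E° = +0.93 V) is the anode, so E°cell = +0.30 V.
Balancing electrons gives n = 6 (lcm of 2 and 3).
ΔG° = −nFE° = −(6)(96485)(+0.30) = -173,673 J = -173.7 kJ/mol.

-173.7 kJ/mol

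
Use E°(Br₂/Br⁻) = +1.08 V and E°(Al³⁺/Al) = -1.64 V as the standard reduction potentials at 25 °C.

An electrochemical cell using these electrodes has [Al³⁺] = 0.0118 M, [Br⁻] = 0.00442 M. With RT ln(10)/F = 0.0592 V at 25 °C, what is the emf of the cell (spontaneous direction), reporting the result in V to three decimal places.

+2.897 V

Br₂/Br⁻ is the cathode (higher E°), Al³⁺/Al the anode: E°cell = +1.08 − (-1.64) = +2.72 V, n = 6.
Overall: 3 Br₂(l) + 2 Al(s) → 6 Br⁻(aq) + 2 Al³⁺(aq)
Q = [Br⁻]^6·[Al³⁺]^2; log Q = -17.984.
E = E° − (0.0592/n) log Q = +2.72 − (0.0592/6)(-17.984) = +2.897 V.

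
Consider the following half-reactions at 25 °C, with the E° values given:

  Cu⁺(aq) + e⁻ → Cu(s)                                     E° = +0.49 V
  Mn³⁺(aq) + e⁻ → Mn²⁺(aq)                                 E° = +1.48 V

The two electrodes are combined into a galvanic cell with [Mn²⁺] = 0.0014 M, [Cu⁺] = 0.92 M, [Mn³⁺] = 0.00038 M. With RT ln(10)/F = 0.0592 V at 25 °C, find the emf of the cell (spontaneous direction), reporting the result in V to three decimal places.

+0.959 V

Mn³⁺/Mn²⁺ is the cathode (higher E°), Cu⁺/Cu the anode: E°cell = +1.48 − (+0.49) = +0.99 V, n = 1.
Overall: Mn³⁺(aq) + Cu(s) → Mn²⁺(aq) + Cu⁺(aq)
Q = [Mn²⁺]·[Cu⁺] / ([Mn³⁺]); log Q = 0.530.
E = E° − (0.0592/n) log Q = +0.99 − (0.0592/1)(0.530) = +0.959 V.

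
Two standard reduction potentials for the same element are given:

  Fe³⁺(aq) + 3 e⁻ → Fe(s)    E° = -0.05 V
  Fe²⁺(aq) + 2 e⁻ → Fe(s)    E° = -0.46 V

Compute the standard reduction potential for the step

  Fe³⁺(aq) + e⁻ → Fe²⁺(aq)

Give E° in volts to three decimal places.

Sequential free energies add, so n₃E°₃ = n₁E°₁ + n₂E°₂.
With n₃ = 3, and the known step contributing 2×(-0.46) V, the unknown satisfies 1·E° = 3×(-0.05) − 2×(-0.46) = +0.770.
E° = +0.770 / 1 = +0.770 V.

+0.770 V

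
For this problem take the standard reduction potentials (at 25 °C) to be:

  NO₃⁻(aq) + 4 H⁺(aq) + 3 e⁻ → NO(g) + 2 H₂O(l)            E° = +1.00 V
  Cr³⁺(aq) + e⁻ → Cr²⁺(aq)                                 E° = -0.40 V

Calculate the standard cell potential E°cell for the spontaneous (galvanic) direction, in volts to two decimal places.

The NO₃⁻/NO couple has the higher reduction potential, so it is the cathode; Cr³⁺/Cr²⁺ is oxidised at the anode.
E°cell = E°(cathode) − E°(anode) = (+1.00) − (-0.40) = +1.40 V.

+1.40 V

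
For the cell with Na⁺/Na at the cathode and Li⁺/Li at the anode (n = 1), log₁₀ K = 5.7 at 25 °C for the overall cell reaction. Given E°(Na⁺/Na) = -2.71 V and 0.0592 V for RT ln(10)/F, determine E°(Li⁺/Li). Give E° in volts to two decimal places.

E°cell = (0.0592/n)·log K = (0.0592/1)(5.7) = +0.337 V.
Since Na⁺/Na is the cathode and Li⁺/Li the anode, E°cell = E°(Na⁺/Na) − E°(Li⁺/Li).
So E°(Li⁺/Li) = E°(Na⁺/Na) − E°cell = (-2.71) − (+0.337) = -3.05 V.

-3.05 V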